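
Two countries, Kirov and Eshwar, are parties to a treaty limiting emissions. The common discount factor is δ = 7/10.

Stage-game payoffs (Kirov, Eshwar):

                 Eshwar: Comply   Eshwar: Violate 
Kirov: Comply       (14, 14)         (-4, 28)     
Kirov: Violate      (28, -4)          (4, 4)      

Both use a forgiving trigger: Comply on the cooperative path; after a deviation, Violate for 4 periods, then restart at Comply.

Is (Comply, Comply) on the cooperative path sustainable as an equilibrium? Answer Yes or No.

IC: δ+…+δ^4 ≥ (28−14)/(14−4) = 7/5.
At δ = 7/10: partial sum = 1.7731 ≥ 1.4000. Cooperation sustainable.

Yes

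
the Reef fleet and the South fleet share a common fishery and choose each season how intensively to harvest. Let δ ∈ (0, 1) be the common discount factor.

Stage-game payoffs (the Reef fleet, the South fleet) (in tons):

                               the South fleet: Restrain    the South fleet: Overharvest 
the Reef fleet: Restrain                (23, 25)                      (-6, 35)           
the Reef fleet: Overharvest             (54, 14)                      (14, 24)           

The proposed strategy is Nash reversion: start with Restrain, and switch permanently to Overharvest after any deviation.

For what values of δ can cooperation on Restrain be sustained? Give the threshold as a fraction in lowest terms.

10/11

the Reef fleet: cooperation gives 23 each period; deviation gives 54 once then 14 forever.
  23/(1−δ) ≥ 54 + 14δ/(1−δ) ⇒ δ ≥ 31/40.
the South fleet: cooperation gives 25 each period; deviation gives 35 once then 24 forever.
  δ ≥ 10/11.
Both must hold, so the binding constraint is the South fleet's: δ ≥ 10/11.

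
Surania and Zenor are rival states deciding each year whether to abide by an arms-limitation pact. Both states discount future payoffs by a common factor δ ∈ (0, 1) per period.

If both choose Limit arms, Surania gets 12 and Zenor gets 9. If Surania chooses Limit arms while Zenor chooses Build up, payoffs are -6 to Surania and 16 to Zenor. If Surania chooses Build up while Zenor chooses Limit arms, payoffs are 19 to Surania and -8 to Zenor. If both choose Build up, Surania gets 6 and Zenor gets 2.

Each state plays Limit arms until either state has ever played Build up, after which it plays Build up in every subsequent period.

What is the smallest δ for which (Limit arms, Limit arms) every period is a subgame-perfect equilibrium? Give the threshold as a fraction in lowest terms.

For Surania: deviation gain 19−12 = 7, per-period punishment loss 12−6 = 6. IC gives δ ≥ 7/13.
For Zenor: gain 7, loss 7 per period, so δ ≥ 7/14 = 1/2.
The tighter constraint is Surania's, so cooperation needs δ ≥ 7/13.

7/13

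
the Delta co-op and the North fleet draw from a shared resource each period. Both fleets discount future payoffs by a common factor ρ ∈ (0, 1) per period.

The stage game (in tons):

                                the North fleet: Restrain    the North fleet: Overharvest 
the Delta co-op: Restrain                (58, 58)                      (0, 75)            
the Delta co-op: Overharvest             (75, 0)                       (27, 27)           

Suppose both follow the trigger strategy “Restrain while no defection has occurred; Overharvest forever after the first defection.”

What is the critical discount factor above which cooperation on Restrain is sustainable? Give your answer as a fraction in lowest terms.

17/48

58/(1−ρ) ≥ 75 + 27ρ/(1−ρ)
58 ≥ 75 − 48ρ
ρ ≥ 17/48.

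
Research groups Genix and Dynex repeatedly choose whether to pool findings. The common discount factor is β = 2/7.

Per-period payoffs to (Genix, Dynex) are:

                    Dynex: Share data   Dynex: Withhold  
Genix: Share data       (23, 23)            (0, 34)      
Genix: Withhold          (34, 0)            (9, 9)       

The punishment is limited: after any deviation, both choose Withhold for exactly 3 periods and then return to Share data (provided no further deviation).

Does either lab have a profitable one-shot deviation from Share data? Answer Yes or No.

IC: β+…+β^3 ≥ (34−23)/(23−9) = 11/14.
At β = 2/7: partial sum = 0.3907 < 0.7857. Cooperation not sustainable.

Yes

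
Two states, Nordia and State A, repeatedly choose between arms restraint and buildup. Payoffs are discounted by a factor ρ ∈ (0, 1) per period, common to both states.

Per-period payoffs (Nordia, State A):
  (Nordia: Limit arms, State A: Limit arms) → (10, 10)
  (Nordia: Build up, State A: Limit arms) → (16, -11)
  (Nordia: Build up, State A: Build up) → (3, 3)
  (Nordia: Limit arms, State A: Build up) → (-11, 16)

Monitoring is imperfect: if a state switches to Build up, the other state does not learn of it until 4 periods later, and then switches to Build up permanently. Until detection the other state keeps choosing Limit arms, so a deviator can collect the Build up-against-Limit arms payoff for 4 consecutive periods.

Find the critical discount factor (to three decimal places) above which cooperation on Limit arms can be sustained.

0.824

The best deviation is to choose Build up for all 4 undetected periods, earning 16 each, then 3 forever once detected.
Deviation value: 16(1−ρ^4)/(1−ρ) + 3ρ^4/(1−ρ); cooperation value: 10/(1−ρ).
IC: 10 ≥ 16(1−ρ^4) + 3ρ^4 = 16 − 13ρ^4.
So ρ^4 ≥ 6/13, giving ρ ≥ (6/13)^(1/4) ≈ 0.824.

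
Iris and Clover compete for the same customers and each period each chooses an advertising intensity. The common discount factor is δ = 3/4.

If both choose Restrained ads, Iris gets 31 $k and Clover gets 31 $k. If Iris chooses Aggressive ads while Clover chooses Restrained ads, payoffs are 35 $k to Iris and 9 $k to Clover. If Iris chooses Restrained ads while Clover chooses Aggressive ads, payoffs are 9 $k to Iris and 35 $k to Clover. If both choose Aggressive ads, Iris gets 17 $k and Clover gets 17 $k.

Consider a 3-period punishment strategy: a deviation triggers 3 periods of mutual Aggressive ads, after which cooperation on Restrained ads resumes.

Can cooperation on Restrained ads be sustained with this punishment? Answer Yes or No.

A one-shot deviation gives 35 now, then 17 for 3 periods, then back to 31.
Gain from deviating: (35−31) today; loss: (31−17) in each of the next 3 periods.
No-deviation condition: (31−17)(δ+…+δ^3) ≥ 35−31, i.e. δ+…+δ^3 ≥ 2/7.
At δ = 3/4: δ+…+δ^3 = 1.7344 ≥ 0.2857.
So cooperation is sustainable.

Yes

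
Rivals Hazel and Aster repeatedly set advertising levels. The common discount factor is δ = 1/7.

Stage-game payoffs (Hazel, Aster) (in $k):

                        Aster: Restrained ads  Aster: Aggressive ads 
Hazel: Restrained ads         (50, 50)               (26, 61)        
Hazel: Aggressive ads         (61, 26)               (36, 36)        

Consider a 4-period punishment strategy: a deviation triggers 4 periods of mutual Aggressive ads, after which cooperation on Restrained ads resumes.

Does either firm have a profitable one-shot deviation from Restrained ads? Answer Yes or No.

Yes

Comparing payoff streams over the 5 periods until play realigns: cooperate → 50(1+δ+…+δ^4); deviate → 61 + 36(δ+…+δ^4).
Cooperation is sustained iff (50−36)(δ+…+δ^4) ≥ 61−50.
δ+…+δ^4 = 1/7·(1−(1/7)^4)/(1−1/7) = 0.1666, and (61−50)/(50−36) = 0.7857.
0.1666 < 0.7857, so cooperation is not sustainable.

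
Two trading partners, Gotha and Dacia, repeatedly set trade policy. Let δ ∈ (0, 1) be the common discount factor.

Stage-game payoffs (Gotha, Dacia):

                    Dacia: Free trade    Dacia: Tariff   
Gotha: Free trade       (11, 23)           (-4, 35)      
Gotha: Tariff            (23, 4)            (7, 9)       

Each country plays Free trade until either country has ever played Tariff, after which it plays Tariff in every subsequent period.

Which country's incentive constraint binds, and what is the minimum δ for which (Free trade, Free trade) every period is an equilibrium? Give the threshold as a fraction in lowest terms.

For Gotha: deviation gain 23−11 = 12, per-period punishment loss 11−7 = 4. IC gives δ ≥ 12/16 = 3/4.
For Dacia: gain 12, loss 14 per period, so δ ≥ 12/26 = 6/13.
The tighter constraint is Gotha's, so cooperation needs δ ≥ 3/4.

Gotha; δ ≥ 3/4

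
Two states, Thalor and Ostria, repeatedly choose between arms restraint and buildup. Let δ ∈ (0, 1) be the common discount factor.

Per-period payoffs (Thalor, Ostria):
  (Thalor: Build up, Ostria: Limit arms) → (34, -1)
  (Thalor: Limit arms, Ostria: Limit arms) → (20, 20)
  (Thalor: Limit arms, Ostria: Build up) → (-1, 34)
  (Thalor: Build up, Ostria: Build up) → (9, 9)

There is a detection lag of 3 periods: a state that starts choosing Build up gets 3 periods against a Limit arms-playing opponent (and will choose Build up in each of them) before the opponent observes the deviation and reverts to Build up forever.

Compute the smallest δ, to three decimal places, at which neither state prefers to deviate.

0.824

A deviator earns 34 for 3 periods, then 9 forever; cooperating earns 20 forever. Multiplying the IC by (1−δ):
20 ≥ 34(1−δ^3) + 9δ^3, so 25·δ^3 ≥ 14 and δ^3 ≥ 14/25.
δ ≥ (14/25)^(1/3) ≈ 0.824.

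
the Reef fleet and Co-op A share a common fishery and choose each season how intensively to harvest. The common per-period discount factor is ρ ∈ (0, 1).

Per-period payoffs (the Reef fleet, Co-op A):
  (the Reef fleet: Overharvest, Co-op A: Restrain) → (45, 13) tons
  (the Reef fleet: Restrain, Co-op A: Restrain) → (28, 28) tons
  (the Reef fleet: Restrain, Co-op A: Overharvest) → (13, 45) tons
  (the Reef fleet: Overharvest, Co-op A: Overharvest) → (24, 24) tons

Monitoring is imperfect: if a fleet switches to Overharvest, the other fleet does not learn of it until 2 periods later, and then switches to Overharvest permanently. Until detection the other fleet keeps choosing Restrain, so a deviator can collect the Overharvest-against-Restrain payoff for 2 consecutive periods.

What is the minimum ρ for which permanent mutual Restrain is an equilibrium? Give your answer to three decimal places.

0.900

Deviating for the 2 undetected periods gains 45−28 = 17 per period over cooperation, then loses 28−24 = 4 per period forever once punishment starts.
Gain: 17(1 + ρ + … + ρ^1); loss: 4·ρ^2/(1−ρ).
No profitable deviation ⇔ 17(1−ρ^2) ≤ 4·ρ^2, i.e. ρ^2 ≥ 17/(17+4) = 17/21.
Hence ρ ≥ (17/21)^(1/2) ≈ 0.900.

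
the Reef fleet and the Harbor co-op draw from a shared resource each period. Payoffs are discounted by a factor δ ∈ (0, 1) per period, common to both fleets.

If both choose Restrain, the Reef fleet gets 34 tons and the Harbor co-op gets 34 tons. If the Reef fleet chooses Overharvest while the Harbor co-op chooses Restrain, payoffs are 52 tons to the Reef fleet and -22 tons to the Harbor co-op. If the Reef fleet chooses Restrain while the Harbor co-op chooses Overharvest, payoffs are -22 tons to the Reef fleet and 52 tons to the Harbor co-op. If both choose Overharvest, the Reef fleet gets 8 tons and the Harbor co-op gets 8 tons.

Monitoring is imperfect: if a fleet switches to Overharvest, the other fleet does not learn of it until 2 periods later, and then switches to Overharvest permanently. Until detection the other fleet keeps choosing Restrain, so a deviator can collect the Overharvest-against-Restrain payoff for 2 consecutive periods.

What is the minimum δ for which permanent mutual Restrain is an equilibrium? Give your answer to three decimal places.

0.640

The best deviation is to choose Overharvest for all 2 undetected periods, earning 52 each, then 8 forever once detected.
Deviation value: 52(1−δ^2)/(1−δ) + 8δ^2/(1−δ); cooperation value: 34/(1−δ).
IC: 34 ≥ 52(1−δ^2) + 8δ^2 = 52 − 44δ^2.
So δ^2 ≥ 18/44 = 9/22, giving δ ≥ (9/22)^(1/2) ≈ 0.640.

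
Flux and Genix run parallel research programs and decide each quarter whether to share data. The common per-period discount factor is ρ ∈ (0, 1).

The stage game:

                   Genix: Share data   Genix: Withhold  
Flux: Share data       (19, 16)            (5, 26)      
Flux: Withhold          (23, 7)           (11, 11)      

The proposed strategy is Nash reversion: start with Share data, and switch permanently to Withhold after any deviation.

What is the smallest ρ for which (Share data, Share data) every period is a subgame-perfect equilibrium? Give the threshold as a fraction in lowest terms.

Flux's threshold: (23−19)/(23−11) = 1/3.
Genix's threshold: (26−16)/(26−11) = 2/3.
1/3 < 2/3, so Genix binds and ρ* = 2/3.

2/3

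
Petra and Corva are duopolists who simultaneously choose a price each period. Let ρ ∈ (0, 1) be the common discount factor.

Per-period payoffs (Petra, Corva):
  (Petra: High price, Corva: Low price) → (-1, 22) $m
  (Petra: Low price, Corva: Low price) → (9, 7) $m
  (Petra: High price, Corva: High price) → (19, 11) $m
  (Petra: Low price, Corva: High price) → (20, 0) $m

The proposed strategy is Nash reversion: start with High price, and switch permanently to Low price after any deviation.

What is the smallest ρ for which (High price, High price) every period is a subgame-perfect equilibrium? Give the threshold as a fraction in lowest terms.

For Petra: deviation gain 20−19 = 1, per-period punishment loss 19−9 = 10. IC gives ρ ≥ 1/11.
For Corva: gain 11, loss 4 per period, so ρ ≥ 11/15.
The tighter constraint is Corva's, so cooperation needs ρ ≥ 11/15.

11/15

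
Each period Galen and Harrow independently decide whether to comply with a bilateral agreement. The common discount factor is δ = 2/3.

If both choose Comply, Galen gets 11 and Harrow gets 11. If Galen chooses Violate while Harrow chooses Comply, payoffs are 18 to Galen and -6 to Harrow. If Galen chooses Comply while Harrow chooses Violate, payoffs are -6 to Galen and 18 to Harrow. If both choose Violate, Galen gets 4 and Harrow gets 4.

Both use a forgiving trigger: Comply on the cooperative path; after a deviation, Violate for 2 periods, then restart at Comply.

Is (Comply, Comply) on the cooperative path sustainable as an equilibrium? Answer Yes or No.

Yes

A one-shot deviation gives 18 now, then 4 for 2 periods, then back to 11.
Gain from deviating: (18−11) today; loss: (11−4) in each of the next 2 periods.
No-deviation condition: (11−4)(δ+…+δ^2) ≥ 18−11, i.e. δ+…+δ^2 ≥ 1.
At δ = 2/3: δ+…+δ^2 = 1.1111 ≥ 1.0000.
So cooperation is sustainable.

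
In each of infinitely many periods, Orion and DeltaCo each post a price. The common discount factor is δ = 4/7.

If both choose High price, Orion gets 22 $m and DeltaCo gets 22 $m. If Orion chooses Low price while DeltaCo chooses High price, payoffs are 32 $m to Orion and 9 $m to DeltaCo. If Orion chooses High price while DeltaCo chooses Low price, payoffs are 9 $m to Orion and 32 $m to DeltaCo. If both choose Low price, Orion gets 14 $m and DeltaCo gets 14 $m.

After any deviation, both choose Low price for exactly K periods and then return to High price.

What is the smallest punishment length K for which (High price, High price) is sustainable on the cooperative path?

Need Σ_{k=1}^{K} δ^k ≥ (32−22)/(22−14) = 1.2500 at δ = 4/7.
At K = 4 the sum is 1.1912 < 1.2500; at K = 5 it is 1.2521 ≥ 1.2500.
So the minimum punishment length is K = 5.

5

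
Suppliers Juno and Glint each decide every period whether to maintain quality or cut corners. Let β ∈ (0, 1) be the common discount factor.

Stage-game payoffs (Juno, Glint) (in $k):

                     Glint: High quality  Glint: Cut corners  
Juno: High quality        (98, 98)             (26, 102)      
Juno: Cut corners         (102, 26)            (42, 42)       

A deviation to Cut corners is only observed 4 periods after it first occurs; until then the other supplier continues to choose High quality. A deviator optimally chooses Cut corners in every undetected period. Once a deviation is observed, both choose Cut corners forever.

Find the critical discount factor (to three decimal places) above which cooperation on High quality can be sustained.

0.508

The best deviation is to choose Cut corners for all 4 undetected periods, earning 102 each, then 42 forever once detected.
Deviation value: 102(1−β^4)/(1−β) + 42β^4/(1−β); cooperation value: 98/(1−β).
IC: 98 ≥ 102(1−β^4) + 42β^4 = 102 − 60β^4.
So β^4 ≥ 4/60 = 1/15, giving β ≥ (1/15)^(1/4) ≈ 0.508.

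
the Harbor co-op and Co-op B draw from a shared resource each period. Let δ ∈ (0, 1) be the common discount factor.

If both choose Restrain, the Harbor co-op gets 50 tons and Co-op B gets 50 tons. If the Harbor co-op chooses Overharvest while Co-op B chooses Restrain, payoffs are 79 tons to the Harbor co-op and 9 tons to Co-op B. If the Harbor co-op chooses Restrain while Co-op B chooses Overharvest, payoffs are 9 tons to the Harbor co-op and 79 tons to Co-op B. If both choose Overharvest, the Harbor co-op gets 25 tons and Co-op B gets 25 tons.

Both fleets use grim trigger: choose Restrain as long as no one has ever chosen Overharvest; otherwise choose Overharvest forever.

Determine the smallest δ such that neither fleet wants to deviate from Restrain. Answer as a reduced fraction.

Under grim trigger the critical discount factor is (T−C)/(T−P) with T = 79, C = 50, P = 25.
δ* = (79−50)/(79−25) = 29/54.

29/54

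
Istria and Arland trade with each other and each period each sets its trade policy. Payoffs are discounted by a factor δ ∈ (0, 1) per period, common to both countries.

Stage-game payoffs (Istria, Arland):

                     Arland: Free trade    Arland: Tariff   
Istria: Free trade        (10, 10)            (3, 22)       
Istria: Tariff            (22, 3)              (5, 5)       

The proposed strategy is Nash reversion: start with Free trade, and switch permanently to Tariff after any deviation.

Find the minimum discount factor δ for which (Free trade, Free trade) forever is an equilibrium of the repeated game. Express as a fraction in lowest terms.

Cooperation forever yields 10 each period: 10/(1−δ).
Deviating yields 22 once, then 5 forever: 22 + 5δ/(1−δ).
No profitable deviation requires 10/(1−δ) ≥ 22 + 5δ/(1−δ).
Multiplying by (1−δ): 10 ≥ 22(1−δ) + 5δ = 22 − 17δ.
So 17δ ≥ 12, i.e. δ ≥ 12/17.

12/17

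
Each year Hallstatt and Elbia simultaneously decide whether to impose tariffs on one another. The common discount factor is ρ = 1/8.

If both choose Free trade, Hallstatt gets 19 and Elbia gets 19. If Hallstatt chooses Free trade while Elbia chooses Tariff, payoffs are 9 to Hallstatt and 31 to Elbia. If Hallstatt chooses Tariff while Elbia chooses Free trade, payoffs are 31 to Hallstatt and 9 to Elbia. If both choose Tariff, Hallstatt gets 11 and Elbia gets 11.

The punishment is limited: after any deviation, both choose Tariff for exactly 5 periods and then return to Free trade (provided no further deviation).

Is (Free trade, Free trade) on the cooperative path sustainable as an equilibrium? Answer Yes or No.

No

A one-shot deviation gives 31 now, then 11 for 5 periods, then back to 19.
Gain from deviating: (31−19) today; loss: (19−11) in each of the next 5 periods.
No-deviation condition: (19−11)(ρ+…+ρ^5) ≥ 31−19, i.e. ρ+…+ρ^5 ≥ 3/2.
At ρ = 1/8: ρ+…+ρ^5 = 0.1429 < 1.5000.
So cooperation is not sustainable.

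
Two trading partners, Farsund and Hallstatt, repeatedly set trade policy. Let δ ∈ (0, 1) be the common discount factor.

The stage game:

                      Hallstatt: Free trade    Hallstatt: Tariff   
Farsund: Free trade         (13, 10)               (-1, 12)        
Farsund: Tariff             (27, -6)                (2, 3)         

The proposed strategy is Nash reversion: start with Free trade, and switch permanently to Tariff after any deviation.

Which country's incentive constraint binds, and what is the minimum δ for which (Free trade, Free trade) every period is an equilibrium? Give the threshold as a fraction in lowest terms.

Farsund; δ ≥ 14/25

Farsund: cooperation gives 13 each period; deviation gives 27 once then 2 forever.
  13/(1−δ) ≥ 27 + 2δ/(1−δ) ⇒ δ ≥ 14/25.
Hallstatt: cooperation gives 10 each period; deviation gives 12 once then 3 forever.
  δ ≥ 2/9.
Both must hold, so the binding constraint is Farsund's: δ ≥ 14/25.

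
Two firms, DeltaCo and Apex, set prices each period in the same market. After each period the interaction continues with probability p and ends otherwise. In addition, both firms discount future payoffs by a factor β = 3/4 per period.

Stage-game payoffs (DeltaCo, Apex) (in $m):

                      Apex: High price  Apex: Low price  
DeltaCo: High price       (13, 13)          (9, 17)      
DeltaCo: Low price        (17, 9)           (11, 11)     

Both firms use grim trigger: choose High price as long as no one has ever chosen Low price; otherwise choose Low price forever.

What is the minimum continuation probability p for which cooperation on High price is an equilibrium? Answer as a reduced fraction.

8/9

With continuation probability p and discount β, the effective per-period discount factor is βp.
Grim-trigger IC: βp ≥ (17−13)/(17−11) = 2/3.
So p ≥ (2/3)/(3/4) = 8/9.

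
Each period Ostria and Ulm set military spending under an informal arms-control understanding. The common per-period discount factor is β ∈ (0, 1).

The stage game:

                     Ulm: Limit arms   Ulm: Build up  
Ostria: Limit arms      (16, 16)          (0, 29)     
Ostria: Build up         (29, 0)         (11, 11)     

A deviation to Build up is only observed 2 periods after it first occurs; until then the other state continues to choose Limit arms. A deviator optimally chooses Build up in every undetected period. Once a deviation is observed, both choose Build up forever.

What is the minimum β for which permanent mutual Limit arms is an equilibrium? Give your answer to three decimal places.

A deviator earns 29 for 2 periods, then 11 forever; cooperating earns 16 forever. Multiplying the IC by (1−β):
16 ≥ 29(1−β^2) + 11β^2, so 18·β^2 ≥ 13 and β^2 ≥ 13/18.
β ≥ (13/18)^(1/2) ≈ 0.850.

0.850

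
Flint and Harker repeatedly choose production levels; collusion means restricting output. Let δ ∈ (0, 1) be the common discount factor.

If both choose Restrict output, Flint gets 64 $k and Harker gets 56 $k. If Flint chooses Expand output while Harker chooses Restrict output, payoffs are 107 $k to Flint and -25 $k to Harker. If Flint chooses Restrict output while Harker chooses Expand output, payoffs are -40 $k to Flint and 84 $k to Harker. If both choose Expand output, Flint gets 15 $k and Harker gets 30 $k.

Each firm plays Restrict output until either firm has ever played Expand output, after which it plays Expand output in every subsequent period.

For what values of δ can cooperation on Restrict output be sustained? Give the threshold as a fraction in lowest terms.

14/27

Flint: cooperation gives 64 each period; deviation gives 107 once then 15 forever.
  64/(1−δ) ≥ 107 + 15δ/(1−δ) ⇒ δ ≥ 43/92.
Harker: cooperation gives 56 each period; deviation gives 84 once then 30 forever.
  δ ≥ 28/54 = 14/27.
Both must hold, so the binding constraint is Harker's: δ ≥ 14/27.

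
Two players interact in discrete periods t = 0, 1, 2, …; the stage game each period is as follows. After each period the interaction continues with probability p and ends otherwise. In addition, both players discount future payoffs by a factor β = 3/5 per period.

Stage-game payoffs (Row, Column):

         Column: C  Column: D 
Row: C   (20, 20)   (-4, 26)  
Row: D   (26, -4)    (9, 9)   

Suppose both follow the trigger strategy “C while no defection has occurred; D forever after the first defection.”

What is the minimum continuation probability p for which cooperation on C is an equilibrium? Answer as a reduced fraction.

Expected continuation weight on next period's payoff is β·p = 3/5·p, which plays the role of the discount factor.
Cooperation requires 3/5·p ≥ (26−20)/(26−9) = 6/17, hence p ≥ 10/17.

10/17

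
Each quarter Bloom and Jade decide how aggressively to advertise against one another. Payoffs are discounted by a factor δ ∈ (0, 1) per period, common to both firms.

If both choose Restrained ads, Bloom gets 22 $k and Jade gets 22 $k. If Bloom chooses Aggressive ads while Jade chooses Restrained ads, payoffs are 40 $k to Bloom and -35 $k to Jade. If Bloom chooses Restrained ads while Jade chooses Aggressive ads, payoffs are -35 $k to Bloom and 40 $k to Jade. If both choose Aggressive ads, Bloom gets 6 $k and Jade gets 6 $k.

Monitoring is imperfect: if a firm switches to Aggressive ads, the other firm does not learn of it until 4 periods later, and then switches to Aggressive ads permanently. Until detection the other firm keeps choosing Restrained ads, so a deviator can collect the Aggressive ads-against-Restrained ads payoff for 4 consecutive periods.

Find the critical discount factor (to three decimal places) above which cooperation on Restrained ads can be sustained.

Deviating for the 4 undetected periods gains 40−22 = 18 per period over cooperation, then loses 22−6 = 16 per period forever once punishment starts.
Gain: 18(1 + δ + … + δ^3); loss: 16·δ^4/(1−δ).
No profitable deviation ⇔ 18(1−δ^4) ≤ 16·δ^4, i.e. δ^4 ≥ 18/(18+16) = 9/17.
Hence δ ≥ (9/17)^(1/4) ≈ 0.853.

0.853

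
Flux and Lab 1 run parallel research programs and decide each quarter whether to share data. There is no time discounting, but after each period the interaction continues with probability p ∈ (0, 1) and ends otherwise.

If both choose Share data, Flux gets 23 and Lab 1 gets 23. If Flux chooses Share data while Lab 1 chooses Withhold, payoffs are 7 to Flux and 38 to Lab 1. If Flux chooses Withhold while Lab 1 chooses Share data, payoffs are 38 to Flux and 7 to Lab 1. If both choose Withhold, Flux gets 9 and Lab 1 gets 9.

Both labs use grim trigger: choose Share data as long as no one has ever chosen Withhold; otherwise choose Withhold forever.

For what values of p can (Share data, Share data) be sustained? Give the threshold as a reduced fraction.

With no time discounting, the continuation probability p plays the role of the discount factor.
Grim-trigger IC: 23/(1−p) ≥ 38 + 9p/(1−p) ⇒ p ≥ (38−23)/(38−9) = 15/29.

15/29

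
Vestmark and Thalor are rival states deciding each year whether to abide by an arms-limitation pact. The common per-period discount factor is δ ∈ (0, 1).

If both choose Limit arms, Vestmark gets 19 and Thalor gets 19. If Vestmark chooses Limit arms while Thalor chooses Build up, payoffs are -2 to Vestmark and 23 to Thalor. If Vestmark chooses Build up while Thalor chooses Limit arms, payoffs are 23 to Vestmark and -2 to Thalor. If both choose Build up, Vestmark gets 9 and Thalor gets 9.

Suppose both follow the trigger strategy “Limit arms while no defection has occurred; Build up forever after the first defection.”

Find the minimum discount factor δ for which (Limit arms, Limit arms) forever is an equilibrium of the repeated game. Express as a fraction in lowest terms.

One-period gain from deviating is 23 − 19 = 4. The loss is 19 − 9 = 10 in every subsequent period, with present value 10·δ/(1−δ).
Deviation is unprofitable when 10·δ/(1−δ) ≥ 4, i.e. δ/(1−δ) ≥ 2/5.
Equivalently δ ≥ 4/(4+10) = 2/7.

2/7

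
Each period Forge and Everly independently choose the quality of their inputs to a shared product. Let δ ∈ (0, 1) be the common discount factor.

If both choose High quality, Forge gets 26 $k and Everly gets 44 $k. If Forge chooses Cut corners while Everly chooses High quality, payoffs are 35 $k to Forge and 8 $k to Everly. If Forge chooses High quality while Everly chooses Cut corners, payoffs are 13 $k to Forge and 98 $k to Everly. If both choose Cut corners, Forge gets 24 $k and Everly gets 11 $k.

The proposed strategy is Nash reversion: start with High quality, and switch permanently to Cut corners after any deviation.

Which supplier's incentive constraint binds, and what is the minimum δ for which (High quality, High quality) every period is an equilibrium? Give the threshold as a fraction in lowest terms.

Forge: cooperation gives 26 each period; deviation gives 35 once then 24 forever.
  26/(1−δ) ≥ 35 + 24δ/(1−δ) ⇒ δ ≥ 9/11.
Everly: cooperation gives 44 each period; deviation gives 98 once then 11 forever.
  δ ≥ 54/87 = 18/29.
Both must hold, so the binding constraint is Forge's: δ ≥ 9/11.

Forge; δ ≥ 9/11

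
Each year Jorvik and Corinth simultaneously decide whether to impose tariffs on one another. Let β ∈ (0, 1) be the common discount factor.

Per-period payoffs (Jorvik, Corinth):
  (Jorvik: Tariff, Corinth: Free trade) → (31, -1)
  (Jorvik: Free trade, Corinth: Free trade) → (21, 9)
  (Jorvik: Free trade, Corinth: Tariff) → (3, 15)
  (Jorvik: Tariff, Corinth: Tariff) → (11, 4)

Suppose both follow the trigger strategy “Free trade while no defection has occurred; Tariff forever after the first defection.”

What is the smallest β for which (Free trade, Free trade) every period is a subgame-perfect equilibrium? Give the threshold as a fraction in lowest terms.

6/11

For Jorvik: deviation gain 31−21 = 10, per-period punishment loss 21−11 = 10. IC gives β ≥ 10/20 = 1/2.
For Corinth: gain 6, loss 5 per period, so β ≥ 6/11.
The tighter constraint is Corinth's, so cooperation needs β ≥ 6/11.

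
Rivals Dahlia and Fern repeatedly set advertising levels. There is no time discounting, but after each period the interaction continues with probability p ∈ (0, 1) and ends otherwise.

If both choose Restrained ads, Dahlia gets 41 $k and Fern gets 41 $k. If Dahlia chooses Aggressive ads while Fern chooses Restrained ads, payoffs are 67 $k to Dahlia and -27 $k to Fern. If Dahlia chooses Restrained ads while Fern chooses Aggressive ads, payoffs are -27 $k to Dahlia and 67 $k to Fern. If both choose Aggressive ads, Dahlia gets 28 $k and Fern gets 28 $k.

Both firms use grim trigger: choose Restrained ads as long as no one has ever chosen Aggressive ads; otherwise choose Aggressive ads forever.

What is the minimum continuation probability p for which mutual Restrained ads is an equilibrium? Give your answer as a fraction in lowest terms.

With no time discounting, the continuation probability p plays the role of the discount factor.
Grim-trigger IC: 41/(1−p) ≥ 67 + 28p/(1−p) ⇒ p ≥ (67−41)/(67−28) = 2/3.

2/3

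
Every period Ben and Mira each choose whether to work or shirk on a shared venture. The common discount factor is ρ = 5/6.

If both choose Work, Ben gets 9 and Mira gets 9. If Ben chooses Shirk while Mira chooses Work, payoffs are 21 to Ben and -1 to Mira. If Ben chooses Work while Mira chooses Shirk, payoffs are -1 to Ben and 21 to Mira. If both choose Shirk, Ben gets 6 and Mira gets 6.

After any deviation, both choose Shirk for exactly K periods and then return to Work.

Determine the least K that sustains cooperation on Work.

9

Need Σ_{k=1}^{K} ρ^k ≥ (21−9)/(9−6) = 4.0000 at ρ = 5/6.
At K = 8 the sum is 3.8372 < 4.0000; at K = 9 it is 4.0310 ≥ 4.0000.
So the minimum punishment length is K = 9.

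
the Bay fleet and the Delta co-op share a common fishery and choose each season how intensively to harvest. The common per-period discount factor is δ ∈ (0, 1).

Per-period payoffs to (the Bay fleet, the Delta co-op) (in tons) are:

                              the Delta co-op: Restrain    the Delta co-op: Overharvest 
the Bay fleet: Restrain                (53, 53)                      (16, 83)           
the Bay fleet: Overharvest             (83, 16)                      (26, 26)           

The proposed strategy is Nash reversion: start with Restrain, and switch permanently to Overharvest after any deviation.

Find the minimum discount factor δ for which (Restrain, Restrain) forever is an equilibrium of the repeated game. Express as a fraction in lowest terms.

10/19

Cooperation forever yields 53 each period: 53/(1−δ).
Deviating yields 83 once, then 26 forever: 83 + 26δ/(1−δ).
No profitable deviation requires 53/(1−δ) ≥ 83 + 26δ/(1−δ).
Multiplying by (1−δ): 53 ≥ 83(1−δ) + 26δ = 83 − 57δ.
So 57δ ≥ 30, i.e. δ ≥ 30/57 = 10/19.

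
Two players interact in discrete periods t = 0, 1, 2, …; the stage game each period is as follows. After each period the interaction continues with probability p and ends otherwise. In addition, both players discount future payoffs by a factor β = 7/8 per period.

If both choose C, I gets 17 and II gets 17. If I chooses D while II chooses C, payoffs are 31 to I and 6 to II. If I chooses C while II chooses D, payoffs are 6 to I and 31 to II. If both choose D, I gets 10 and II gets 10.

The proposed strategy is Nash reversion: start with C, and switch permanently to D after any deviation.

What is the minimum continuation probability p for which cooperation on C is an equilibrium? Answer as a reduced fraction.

16/21

Expected continuation weight on next period's payoff is β·p = 7/8·p, which plays the role of the discount factor.
Cooperation requires 7/8·p ≥ (31−17)/(31−10) = 2/3, hence p ≥ 16/21.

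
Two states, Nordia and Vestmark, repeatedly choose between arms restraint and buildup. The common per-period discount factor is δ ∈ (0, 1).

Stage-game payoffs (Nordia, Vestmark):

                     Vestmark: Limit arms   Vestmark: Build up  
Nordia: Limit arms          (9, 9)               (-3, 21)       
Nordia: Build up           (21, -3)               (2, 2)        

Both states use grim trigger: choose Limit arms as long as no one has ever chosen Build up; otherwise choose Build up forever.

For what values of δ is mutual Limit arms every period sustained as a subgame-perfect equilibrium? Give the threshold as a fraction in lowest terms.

12/19

One-period gain from deviating is 21 − 9 = 12. The loss is 9 − 2 = 7 in every subsequent period, with present value 7·δ/(1−δ).
Deviation is unprofitable when 7·δ/(1−δ) ≥ 12, i.e. δ/(1−δ) ≥ 12/7.
Equivalently δ ≥ 12/(12+7) = 12/19.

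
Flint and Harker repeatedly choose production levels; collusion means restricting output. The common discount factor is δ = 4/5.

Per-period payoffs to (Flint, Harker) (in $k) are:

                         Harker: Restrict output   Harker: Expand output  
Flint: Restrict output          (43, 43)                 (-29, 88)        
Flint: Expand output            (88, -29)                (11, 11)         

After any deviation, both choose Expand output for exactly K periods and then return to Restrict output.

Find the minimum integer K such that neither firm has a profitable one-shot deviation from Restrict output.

IC: δ(1−δ^K)/(1−δ) ≥ (88−43)/(43−11) = 45/32.
With δ = 4/5: need 1 − δ^K ≥ 45/32·(1−4/5)/(4/5), i.e. δ^K ≤ 0.6484.
Since (4/5)^1 = 0.8000 and (4/5)^2 = 0.6400, the smallest such K is 2.

2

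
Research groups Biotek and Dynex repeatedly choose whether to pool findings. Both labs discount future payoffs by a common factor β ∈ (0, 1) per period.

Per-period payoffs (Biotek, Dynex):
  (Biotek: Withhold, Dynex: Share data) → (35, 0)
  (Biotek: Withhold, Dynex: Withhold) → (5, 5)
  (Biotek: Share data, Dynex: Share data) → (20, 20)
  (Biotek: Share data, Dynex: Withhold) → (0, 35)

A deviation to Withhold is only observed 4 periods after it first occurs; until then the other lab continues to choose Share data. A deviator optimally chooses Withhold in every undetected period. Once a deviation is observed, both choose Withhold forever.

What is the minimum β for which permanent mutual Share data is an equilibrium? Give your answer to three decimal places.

Deviating for the 4 undetected periods gains 35−20 = 15 per period over cooperation, then loses 20−5 = 15 per period forever once punishment starts.
Gain: 15(1 + β + … + β^3); loss: 15·β^4/(1−β).
No profitable deviation ⇔ 15(1−β^4) ≤ 15·β^4, i.e. β^4 ≥ 15/(15+15) = 1/2.
Hence β ≥ (1/2)^(1/4) ≈ 0.841.

0.841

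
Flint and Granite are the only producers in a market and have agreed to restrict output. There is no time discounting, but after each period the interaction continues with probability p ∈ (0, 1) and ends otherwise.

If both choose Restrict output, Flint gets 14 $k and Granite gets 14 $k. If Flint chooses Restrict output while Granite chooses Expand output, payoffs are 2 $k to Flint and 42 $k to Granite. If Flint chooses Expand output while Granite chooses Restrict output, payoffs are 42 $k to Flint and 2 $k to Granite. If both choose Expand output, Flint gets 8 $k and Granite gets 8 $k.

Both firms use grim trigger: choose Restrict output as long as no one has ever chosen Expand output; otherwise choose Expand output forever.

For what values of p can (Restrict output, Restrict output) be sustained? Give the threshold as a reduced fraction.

With no time discounting, the continuation probability p plays the role of the discount factor.
Grim-trigger IC: 14/(1−p) ≥ 42 + 8p/(1−p) ⇒ p ≥ (42−14)/(42−8) = 14/17.

14/17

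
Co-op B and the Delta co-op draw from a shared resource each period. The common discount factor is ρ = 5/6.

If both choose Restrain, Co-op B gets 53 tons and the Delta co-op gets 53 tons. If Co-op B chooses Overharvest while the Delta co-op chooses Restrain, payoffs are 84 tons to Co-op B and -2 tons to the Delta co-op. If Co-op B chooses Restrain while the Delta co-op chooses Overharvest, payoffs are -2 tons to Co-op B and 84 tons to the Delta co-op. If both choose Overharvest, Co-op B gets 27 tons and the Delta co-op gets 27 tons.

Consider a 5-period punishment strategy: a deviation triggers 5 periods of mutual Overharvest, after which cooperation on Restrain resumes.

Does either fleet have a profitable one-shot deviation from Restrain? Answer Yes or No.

IC: ρ+…+ρ^5 ≥ (84−53)/(53−27) = 31/26.
At ρ = 5/6: partial sum = 2.9906 ≥ 1.1923. Cooperation sustainable.

No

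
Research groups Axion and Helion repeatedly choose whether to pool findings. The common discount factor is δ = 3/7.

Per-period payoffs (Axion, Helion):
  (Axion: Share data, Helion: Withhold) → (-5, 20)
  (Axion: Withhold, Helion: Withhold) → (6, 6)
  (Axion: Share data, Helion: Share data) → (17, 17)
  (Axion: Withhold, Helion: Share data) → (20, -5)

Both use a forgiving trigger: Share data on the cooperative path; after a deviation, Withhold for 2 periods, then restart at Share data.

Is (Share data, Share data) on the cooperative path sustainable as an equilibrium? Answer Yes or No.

A one-shot deviation gives 20 now, then 6 for 2 periods, then back to 17.
Gain from deviating: (20−17) today; loss: (17−6) in each of the next 2 periods.
No-deviation condition: (17−6)(δ+…+δ^2) ≥ 20−17, i.e. δ+…+δ^2 ≥ 3/11.
At δ = 3/7: δ+…+δ^2 = 0.6122 ≥ 0.2727.
So cooperation is sustainable.

Yes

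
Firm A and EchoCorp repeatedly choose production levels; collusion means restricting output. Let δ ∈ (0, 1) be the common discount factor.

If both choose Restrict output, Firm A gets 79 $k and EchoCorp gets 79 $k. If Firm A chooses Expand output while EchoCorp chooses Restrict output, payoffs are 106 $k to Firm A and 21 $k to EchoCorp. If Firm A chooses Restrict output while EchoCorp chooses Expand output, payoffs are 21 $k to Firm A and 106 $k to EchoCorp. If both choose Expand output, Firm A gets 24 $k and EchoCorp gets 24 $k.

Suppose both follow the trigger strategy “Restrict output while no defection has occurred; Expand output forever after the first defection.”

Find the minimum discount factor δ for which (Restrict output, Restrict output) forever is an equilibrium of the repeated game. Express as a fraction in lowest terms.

Cooperation forever yields 79 each period: 79/(1−δ).
Deviating yields 106 once, then 24 forever: 106 + 24δ/(1−δ).
No profitable deviation requires 79/(1−δ) ≥ 106 + 24δ/(1−δ).
Multiplying by (1−δ): 79 ≥ 106(1−δ) + 24δ = 106 − 82δ.
So 82δ ≥ 27, i.e. δ ≥ 27/82.

27/82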